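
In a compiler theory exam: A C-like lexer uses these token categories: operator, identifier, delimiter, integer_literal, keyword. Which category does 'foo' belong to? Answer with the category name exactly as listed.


Token: 'foo'
Checking categories:
  identifier: YES
  integer_literal: no
  operator: no
  keyword: no
  delimiter: no
Category: identifier

identifier


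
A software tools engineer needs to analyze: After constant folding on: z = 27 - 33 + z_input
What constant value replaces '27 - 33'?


Identifying constant sub-expression:
  Original: z = 27 - 33 + z_input
  27 and 33 are both compile-time constants
  Evaluating: 27 - 33 = -6
  After folding: z = -6 + z_input

-6


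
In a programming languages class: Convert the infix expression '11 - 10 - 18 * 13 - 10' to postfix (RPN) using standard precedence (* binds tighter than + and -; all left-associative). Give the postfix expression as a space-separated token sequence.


Applying the shunting-yard algorithm:
  Operand 11 -> output
  Push '-' onto operator stack -> op-stack: [-]
  Operand 10 -> output
  See '-' (prec 1); top '-' (prec 1) >= it -> pop '-' to output
  Push '-' onto operator stack -> op-stack: [-]
  Operand 18 -> output
  Push '*' onto operator stack -> op-stack: [-, *]
  Operand 13 -> output
  See '-' (prec 1); top '*' (prec 2) >= it -> pop '*' to output
  See '-' (prec 1); top '-' (prec 1) >= it -> pop '-' to output
  Push '-' onto operator stack -> op-stack: [-]
  Operand 10 -> output
  End of input: pop '-' to output
Postfix result: 11 10 - 18 13 * - 10 -

11 10 - 18 13 * - 10 -


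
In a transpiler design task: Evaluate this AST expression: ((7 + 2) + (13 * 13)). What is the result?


Expression: ((7 + 2) + (13 * 13))
Evaluating step by step:
  7 + 2 = 9
  13 * 13 = 169
  9 + 169 = 178
Result: 178

178


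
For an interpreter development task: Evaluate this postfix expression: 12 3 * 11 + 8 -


Processing tokens left to right:
Push 12, Push 3
Pop 12 and 3, compute 12 * 3 = 36, push 36
Push 11
Pop 36 and 11, compute 36 + 11 = 47, push 47
Push 8
Pop 47 and 8, compute 47 - 8 = 39, push 39
Stack result: 39

39


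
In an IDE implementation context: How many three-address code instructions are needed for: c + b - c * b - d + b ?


Expression: c + b - c * b - d + b
Generating three-address code (respecting * over +/- precedence):
  Instruction 1: t1 = c * b
  Instruction 2: t2 = c + b
  Instruction 3: t3 = t2 - t1
  Instruction 4: t4 = t3 - d
  Instruction 5: t5 = t4 + b
Total instructions: 5

5


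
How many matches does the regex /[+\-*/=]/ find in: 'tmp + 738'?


Pattern: /[+\-*/=]/ (operators)
Input: 'tmp + 738'
Scanning for matches:
  Match 1: '+'
Total matches: 1

1


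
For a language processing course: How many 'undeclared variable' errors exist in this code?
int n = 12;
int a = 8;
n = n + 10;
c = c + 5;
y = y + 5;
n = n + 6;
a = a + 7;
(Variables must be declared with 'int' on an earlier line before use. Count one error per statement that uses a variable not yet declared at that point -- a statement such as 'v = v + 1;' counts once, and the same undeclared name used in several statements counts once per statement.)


Scanning code line by line:
  Line 1: declare 'n' -> declared = ['n']
  Line 2: declare 'a' -> declared = ['a', 'n']
  Line 3: use 'n' -> OK (declared)
  Line 4: use 'c' -> ERROR (undeclared)
  Line 5: use 'y' -> ERROR (undeclared)
  Line 6: use 'n' -> OK (declared)
  Line 7: use 'a' -> OK (declared)
Total undeclared variable errors: 2

2


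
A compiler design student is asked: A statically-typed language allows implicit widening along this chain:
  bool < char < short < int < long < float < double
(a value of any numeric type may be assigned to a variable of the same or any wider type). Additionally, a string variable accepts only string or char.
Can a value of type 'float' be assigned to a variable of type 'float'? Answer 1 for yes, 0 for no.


Target variable type: float
Source value type: float
Numeric ranks: float=5, float=5
Widening allowed iff rank(source) <= rank(target): 5 <= 5? Yes
Result: 1

1


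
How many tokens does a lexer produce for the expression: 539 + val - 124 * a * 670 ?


Scanning '539 + val - 124 * a * 670'
Token 1: '539' -> integer_literal
Token 2: '+' -> operator
Token 3: 'val' -> identifier
Token 4: '-' -> operator
Token 5: '124' -> integer_literal
Token 6: '*' -> operator
Token 7: 'a' -> identifier
Token 8: '*' -> operator
Token 9: '670' -> integer_literal
Total tokens: 9

9


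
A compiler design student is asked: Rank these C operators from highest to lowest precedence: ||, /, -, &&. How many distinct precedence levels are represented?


Looking up precedence for each operator:
  || -> precedence 1
  / -> precedence 6
  - -> precedence 5
  && -> precedence 2
Sorted highest to lowest: /, -, &&, ||
Distinct precedence values: [6, 5, 2, 1]
Number of distinct levels: 4

4


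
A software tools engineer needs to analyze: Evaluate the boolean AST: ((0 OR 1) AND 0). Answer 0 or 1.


Step 1: Evaluate inner node
  0 OR 1 = 1
Step 2: Evaluate root node
  1 AND 0 = 0

0


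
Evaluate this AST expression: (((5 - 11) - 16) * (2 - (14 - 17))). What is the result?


Expression: (((5 - 11) - 16) * (2 - (14 - 17)))
Evaluating step by step:
  5 - 11 = -6
  -6 - 16 = -22
  14 - 17 = -3
  2 - -3 = 5
  -22 * 5 = -110
Result: -110

-110


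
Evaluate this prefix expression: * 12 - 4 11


Parsing prefix expression: * 12 - 4 11
Step 1: Innermost operation '- 4 11'
  4 - 11 = -7
Step 2: Outer operation '* 12 [-7]'
  12 * -7 = -84

-84


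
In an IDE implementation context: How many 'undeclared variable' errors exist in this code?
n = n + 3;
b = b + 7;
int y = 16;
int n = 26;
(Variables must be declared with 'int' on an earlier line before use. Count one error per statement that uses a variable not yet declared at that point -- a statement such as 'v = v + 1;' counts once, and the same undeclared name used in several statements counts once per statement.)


Scanning code line by line:
  Line 1: use 'n' -> ERROR (undeclared)
  Line 2: use 'b' -> ERROR (undeclared)
  Line 3: declare 'y' -> declared = ['y']
  Line 4: declare 'n' -> declared = ['n', 'y']
Total undeclared variable errors: 2

2


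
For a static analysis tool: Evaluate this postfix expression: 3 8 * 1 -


Processing tokens left to right:
Push 3, Push 8
Pop 3 and 8, compute 3 * 8 = 24, push 24
Push 1
Pop 24 and 1, compute 24 - 1 = 23, push 23
Stack result: 23

23


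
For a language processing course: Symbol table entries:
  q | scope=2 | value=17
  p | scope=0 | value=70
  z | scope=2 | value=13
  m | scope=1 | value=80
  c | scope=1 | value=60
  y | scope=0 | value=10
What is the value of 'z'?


Searching symbol table for 'z':
  q | scope=2 | value=17
  p | scope=0 | value=70
  z | scope=2 | value=13 <- MATCH
  m | scope=1 | value=80
  c | scope=1 | value=60
  y | scope=0 | value=10
Found 'z' at scope 2 with value 13

13


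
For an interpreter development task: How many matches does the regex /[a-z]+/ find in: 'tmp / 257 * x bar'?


Pattern: /[a-z]+/ (identifiers)
Input: 'tmp / 257 * x bar'
Scanning for matches:
  Match 1: 'tmp'
  Match 2: 'x'
  Match 3: 'bar'
Total matches: 3

3


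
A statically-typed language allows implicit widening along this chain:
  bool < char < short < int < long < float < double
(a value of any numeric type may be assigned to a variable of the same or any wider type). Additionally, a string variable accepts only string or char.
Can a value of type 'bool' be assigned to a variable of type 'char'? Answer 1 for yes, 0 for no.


Target variable type: char
Source value type: bool
Numeric ranks: bool=0, char=1
Widening allowed iff rank(source) <= rank(target): 0 <= 1? Yes
Result: 1

1


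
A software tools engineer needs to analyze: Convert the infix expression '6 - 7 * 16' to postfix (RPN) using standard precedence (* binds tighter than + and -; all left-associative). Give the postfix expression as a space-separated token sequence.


Applying the shunting-yard algorithm:
  Operand 6 -> output
  Push '-' onto operator stack -> op-stack: [-]
  Operand 7 -> output
  Push '*' onto operator stack -> op-stack: [-, *]
  Operand 16 -> output
  End of input: pop '*' to output
  End of input: pop '-' to output
Postfix result: 6 7 16 * -

6 7 16 * -


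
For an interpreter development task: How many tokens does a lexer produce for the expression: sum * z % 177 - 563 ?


Scanning 'sum * z % 177 - 563'
Token 1: 'sum' -> identifier
Token 2: '*' -> operator
Token 3: 'z' -> identifier
Token 4: '%' -> operator
Token 5: '177' -> integer_literal
Token 6: '-' -> operator
Token 7: '563' -> integer_literal
Total tokens: 7

7


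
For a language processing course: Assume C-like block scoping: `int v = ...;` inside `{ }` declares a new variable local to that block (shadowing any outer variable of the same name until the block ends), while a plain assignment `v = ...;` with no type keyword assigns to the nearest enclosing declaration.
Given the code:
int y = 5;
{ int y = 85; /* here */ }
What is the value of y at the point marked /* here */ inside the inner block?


Analyzing scoping rules:
Outer scope: declares y = 5
Inner block: 'int y = 85;' declares a NEW y that shadows the outer one
Inside the block the inner declaration is in scope -> 85
Result: 85

85


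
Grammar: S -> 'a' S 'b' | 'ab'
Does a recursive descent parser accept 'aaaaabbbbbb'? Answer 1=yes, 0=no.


Grammar accepts strings of the form a^n b^n (n >= 1)
Word: 'aaaaabbbbbb'
Counting: 5 a's and 6 b's
Check: 5 == 6? No
Mismatch: a-count != b-count
Rejected

0


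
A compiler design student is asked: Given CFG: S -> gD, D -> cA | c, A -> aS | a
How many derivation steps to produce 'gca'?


Grammar: S -> gD, D -> cA | c, A -> aS | a
Deriving 'gca':
Step 1: S -> gD => gD
Step 2: D -> cA => gcA
Step 3: A -> a => gca
Total derivation steps: 3

3


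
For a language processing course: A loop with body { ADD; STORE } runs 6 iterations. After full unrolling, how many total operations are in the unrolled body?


Loop body operations: ADD, STORE (2 ops per iteration)
Unrolling 6 iterations:
  Iteration 1: ADD, STORE (2 ops)
  Iteration 2: ADD, STORE (2 ops)
  Iteration 3: ADD, STORE (2 ops)
  Iteration 4: ADD, STORE (2 ops)
  Iteration 5: ADD, STORE (2 ops)
  Iteration 6: ADD, STORE (2 ops)
Total: 6 iterations * 2 ops/iter = 12 operations

12


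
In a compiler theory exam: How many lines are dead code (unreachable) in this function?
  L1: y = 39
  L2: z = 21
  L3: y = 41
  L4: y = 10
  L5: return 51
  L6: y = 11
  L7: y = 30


Analyzing control flow:
  L1: reachable (before return)
  L2: reachable (before return)
  L3: reachable (before return)
  L4: reachable (before return)
  L5: reachable (return statement)
  L6: DEAD (after return at L5)
  L7: DEAD (after return at L5)
Return at L5, total lines = 7
Dead lines: L6 through L7
Count: 2

2


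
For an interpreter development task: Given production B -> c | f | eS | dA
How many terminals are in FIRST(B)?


Production: B -> c | f | eS | dA
Examining each alternative for leading terminals:
  B -> c : first terminal = 'c'
  B -> f : first terminal = 'f'
  B -> eS : first terminal = 'e'
  B -> dA : first terminal = 'd'
FIRST(B) = {c, d, e, f}
Count: 4

4


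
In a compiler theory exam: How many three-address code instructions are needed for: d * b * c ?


Expression: d * b * c
Generating three-address code (respecting * over +/- precedence):
  Instruction 1: t1 = d * b
  Instruction 2: t2 = t1 * c
Total instructions: 2

2


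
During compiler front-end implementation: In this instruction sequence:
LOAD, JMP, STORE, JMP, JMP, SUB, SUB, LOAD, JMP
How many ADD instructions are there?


Scanning instruction sequence for ADD:
  Position 1: LOAD
  Position 2: JMP
  Position 3: STORE
  Position 4: JMP
  Position 5: JMP
  Position 6: SUB
  Position 7: SUB
  Position 8: LOAD
  Position 9: JMP
Matches at positions: []
Total ADD count: 0

0


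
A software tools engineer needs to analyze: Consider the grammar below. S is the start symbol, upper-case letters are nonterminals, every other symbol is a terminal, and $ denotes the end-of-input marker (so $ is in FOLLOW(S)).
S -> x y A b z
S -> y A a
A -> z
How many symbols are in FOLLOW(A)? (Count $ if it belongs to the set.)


S is the start symbol and does not occur in any rule body, so FOLLOW(S) = {$}.
Examining every occurrence of A in a rule body:
  S -> x y A b z : A is followed by terminal 'b' -> add 'b'
  S -> y A a : A is followed by terminal 'a' -> add 'a'
  A -> z : A does not occur in the body -> contributes nothing
FOLLOW(A) = {a, b}
Count: 2

2


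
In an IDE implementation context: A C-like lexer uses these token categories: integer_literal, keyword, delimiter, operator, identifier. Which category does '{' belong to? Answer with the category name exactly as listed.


Token: '{'
Checking categories:
  identifier: no
  integer_literal: no
  operator: no
  keyword: no
  delimiter: YES
Category: delimiter

delimiter


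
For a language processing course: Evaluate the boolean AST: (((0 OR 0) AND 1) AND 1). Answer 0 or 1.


Step 1: Evaluate inner node
  0 OR 0 = 0
Step 2: Evaluate next node
  0 AND 1 = 0
Step 3: Evaluate root node
  0 AND 1 = 0

0


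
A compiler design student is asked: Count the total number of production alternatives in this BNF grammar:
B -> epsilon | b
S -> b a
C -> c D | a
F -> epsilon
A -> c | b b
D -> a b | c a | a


Counting alternatives per rule:
  B: 2 alternative(s)
  S: 1 alternative(s)
  C: 2 alternative(s)
  F: 1 alternative(s)
  A: 2 alternative(s)
  D: 3 alternative(s)
Sum: 2 + 1 + 2 + 1 + 2 + 3 = 11

11


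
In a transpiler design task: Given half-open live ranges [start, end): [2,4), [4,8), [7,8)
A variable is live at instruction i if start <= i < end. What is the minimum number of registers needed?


Live ranges:
  Var0: [2, 4)
  Var1: [4, 8)
  Var2: [7, 8)
Sweep-line events (position, delta, active):
  pos=2 start -> active=1
  pos=4 end -> active=0
  pos=4 start -> active=1
  pos=7 start -> active=2
  pos=8 end -> active=1
  pos=8 end -> active=0
Maximum simultaneous active: 2
Minimum registers needed: 2

2


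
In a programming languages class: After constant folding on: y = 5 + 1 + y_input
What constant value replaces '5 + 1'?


Identifying constant sub-expression:
  Original: y = 5 + 1 + y_input
  5 and 1 are both compile-time constants
  Evaluating: 5 + 1 = 6
  After folding: y = 6 + y_input

6


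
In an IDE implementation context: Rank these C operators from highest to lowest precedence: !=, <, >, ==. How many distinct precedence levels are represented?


Looking up precedence for each operator:
  != -> precedence 3
  < -> precedence 4
  > -> precedence 4
  == -> precedence 3
Sorted highest to lowest: <, >, !=, ==
Distinct precedence values: [4, 3]
Number of distinct levels: 2

2


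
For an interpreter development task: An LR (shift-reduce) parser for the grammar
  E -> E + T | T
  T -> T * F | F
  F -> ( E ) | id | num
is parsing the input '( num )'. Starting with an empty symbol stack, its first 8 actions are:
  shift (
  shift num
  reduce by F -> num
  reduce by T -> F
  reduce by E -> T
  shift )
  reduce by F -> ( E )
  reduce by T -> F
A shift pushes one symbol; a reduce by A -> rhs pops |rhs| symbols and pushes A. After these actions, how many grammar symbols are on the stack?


Tracking the symbol stack through each action:
  Action 1: shift '(' : push -> stack = [(] (size 1)
  Action 2: shift 'num' : push -> stack = [(, num] (size 2)
  Action 3: reduce by F -> num : pop 1, push F -> stack = [(, F] (size 2)
  Action 4: reduce by T -> F : pop 1, push T -> stack = [(, T] (size 2)
  Action 5: reduce by E -> T : pop 1, push E -> stack = [(, E] (size 2)
  Action 6: shift ')' : push -> stack = [(, E, )] (size 3)
  Action 7: reduce by F -> ( E ) : pop 3, push F -> stack = [F] (size 1)
  Action 8: reduce by T -> F : pop 1, push T -> stack = [T] (size 1)
Final stack size: 1

1


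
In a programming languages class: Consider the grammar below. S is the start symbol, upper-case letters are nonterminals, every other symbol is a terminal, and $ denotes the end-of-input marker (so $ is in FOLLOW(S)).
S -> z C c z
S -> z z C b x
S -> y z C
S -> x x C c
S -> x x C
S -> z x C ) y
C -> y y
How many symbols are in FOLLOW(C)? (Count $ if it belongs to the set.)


S is the start symbol and does not occur in any rule body, so FOLLOW(S) = {$}.
Examining every occurrence of C in a rule body:
  S -> z C c z : C is followed by terminal 'c' -> add 'c'
  S -> z z C b x : C is followed by terminal 'b' -> add 'b'
  S -> y z C : C is at the right end -> add FOLLOW(S) = {$}
  S -> x x C c : C is followed by terminal 'c' -> add 'c' (already in the set)
  S -> x x C : C is at the right end -> add FOLLOW(S) = {$} (already in the set)
  S -> z x C ) y : C is followed by terminal ')' -> add ')'
  C -> y y : C does not occur in the body -> contributes nothing
FOLLOW(C) = {), b, c, $}
Count: 4

4


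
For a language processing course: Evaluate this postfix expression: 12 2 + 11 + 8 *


Processing tokens left to right:
Push 12, Push 2
Pop 12 and 2, compute 12 + 2 = 14, push 14
Push 11
Pop 14 and 11, compute 14 + 11 = 25, push 25
Push 8
Pop 25 and 8, compute 25 * 8 = 200, push 200
Stack result: 200

200


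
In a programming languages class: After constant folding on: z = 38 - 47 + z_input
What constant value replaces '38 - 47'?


Identifying constant sub-expression:
  Original: z = 38 - 47 + z_input
  38 and 47 are both compile-time constants
  Evaluating: 38 - 47 = -9
  After folding: z = -9 + z_input

-9


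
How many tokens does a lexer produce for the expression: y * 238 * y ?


Scanning 'y * 238 * y'
Token 1: 'y' -> identifier
Token 2: '*' -> operator
Token 3: '238' -> integer_literal
Token 4: '*' -> operator
Token 5: 'y' -> identifier
Total tokens: 5

5


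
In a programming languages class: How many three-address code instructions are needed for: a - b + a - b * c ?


Expression: a - b + a - b * c
Generating three-address code (respecting * over +/- precedence):
  Instruction 1: t1 = b * c
  Instruction 2: t2 = a - b
  Instruction 3: t3 = t2 + a
  Instruction 4: t4 = t3 - t1
Total instructions: 4

4


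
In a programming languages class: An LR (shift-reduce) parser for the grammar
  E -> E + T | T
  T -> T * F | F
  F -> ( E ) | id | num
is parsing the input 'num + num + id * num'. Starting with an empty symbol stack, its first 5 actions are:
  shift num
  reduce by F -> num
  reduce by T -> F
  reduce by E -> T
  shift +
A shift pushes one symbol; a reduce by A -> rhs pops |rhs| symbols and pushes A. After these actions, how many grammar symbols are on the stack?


Tracking the symbol stack through each action:
  Action 1: shift 'num' : push -> stack = [num] (size 1)
  Action 2: reduce by F -> num : pop 1, push F -> stack = [F] (size 1)
  Action 3: reduce by T -> F : pop 1, push T -> stack = [T] (size 1)
  Action 4: reduce by E -> T : pop 1, push E -> stack = [E] (size 1)
  Action 5: shift '+' : push -> stack = [E, +] (size 2)
Final stack size: 2

2


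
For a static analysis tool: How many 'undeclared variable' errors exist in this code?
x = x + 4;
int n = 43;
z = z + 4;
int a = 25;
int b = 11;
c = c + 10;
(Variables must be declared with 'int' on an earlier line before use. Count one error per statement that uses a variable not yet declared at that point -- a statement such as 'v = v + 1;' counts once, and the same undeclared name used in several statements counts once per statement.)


Scanning code line by line:
  Line 1: use 'x' -> ERROR (undeclared)
  Line 2: declare 'n' -> declared = ['n']
  Line 3: use 'z' -> ERROR (undeclared)
  Line 4: declare 'a' -> declared = ['a', 'n']
  Line 5: declare 'b' -> declared = ['a', 'b', 'n']
  Line 6: use 'c' -> ERROR (undeclared)
Total undeclared variable errors: 3

3


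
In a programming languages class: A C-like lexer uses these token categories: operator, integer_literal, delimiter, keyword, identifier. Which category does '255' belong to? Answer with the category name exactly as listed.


Token: '255'
Checking categories:
  identifier: no
  integer_literal: YES
  operator: no
  keyword: no
  delimiter: no
Category: integer_literal

integer_literal


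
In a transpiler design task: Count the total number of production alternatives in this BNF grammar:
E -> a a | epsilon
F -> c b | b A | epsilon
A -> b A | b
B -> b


Counting alternatives per rule:
  E: 2 alternative(s)
  F: 3 alternative(s)
  A: 2 alternative(s)
  B: 1 alternative(s)
Sum: 2 + 3 + 2 + 1 = 8

8


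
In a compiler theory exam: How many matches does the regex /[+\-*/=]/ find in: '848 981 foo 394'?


Pattern: /[+\-*/=]/ (operators)
Input: '848 981 foo 394'
Scanning for matches:
Total matches: 0

0


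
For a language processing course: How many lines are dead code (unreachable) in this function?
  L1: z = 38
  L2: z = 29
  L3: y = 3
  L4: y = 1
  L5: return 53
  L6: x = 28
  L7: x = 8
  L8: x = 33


Analyzing control flow:
  L1: reachable (before return)
  L2: reachable (before return)
  L3: reachable (before return)
  L4: reachable (before return)
  L5: reachable (return statement)
  L6: DEAD (after return at L5)
  L7: DEAD (after return at L5)
  L8: DEAD (after return at L5)
Return at L5, total lines = 8
Dead lines: L6 through L8
Count: 3

3


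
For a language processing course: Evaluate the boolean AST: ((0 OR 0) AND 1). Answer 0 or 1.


Step 1: Evaluate inner node
  0 OR 0 = 0
Step 2: Evaluate root node
  0 AND 1 = 0

0


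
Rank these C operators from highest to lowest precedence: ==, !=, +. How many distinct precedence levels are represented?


Looking up precedence for each operator:
  == -> precedence 3
  != -> precedence 3
  + -> precedence 5
Sorted highest to lowest: +, ==, !=
Distinct precedence values: [5, 3]
Number of distinct levels: 2

2


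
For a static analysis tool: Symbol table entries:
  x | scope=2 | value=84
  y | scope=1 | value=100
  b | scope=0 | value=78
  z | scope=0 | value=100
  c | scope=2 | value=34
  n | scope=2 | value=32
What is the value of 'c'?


Searching symbol table for 'c':
  x | scope=2 | value=84
  y | scope=1 | value=100
  b | scope=0 | value=78
  z | scope=0 | value=100
  c | scope=2 | value=34 <- MATCH
  n | scope=2 | value=32
Found 'c' at scope 2 with value 34

34


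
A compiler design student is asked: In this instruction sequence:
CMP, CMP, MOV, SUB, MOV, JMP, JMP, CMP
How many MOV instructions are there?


Scanning instruction sequence for MOV:
  Position 1: CMP
  Position 2: CMP
  Position 3: MOV <- MATCH
  Position 4: SUB
  Position 5: MOV <- MATCH
  Position 6: JMP
  Position 7: JMP
  Position 8: CMP
Matches at positions: [3, 5]
Total MOV count: 2

2


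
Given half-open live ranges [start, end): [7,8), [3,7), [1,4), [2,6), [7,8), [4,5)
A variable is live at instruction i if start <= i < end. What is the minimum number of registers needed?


Live ranges:
  Var0: [7, 8)
  Var1: [3, 7)
  Var2: [1, 4)
  Var3: [2, 6)
  Var4: [7, 8)
  Var5: [4, 5)
Sweep-line events (position, delta, active):
  pos=1 start -> active=1
  pos=2 start -> active=2
  pos=3 start -> active=3
  pos=4 end -> active=2
  pos=4 start -> active=3
  pos=5 end -> active=2
  pos=6 end -> active=1
  pos=7 end -> active=0
  pos=7 start -> active=1
  pos=7 start -> active=2
  pos=8 end -> active=1
  pos=8 end -> active=0
Maximum simultaneous active: 3
Minimum registers needed: 3

3


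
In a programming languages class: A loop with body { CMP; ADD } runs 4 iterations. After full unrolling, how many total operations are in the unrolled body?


Loop body operations: CMP, ADD (2 ops per iteration)
Unrolling 4 iterations:
  Iteration 1: CMP, ADD (2 ops)
  Iteration 2: CMP, ADD (2 ops)
  Iteration 3: CMP, ADD (2 ops)
  Iteration 4: CMP, ADD (2 ops)
Total: 4 iterations * 2 ops/iter = 8 operations

8


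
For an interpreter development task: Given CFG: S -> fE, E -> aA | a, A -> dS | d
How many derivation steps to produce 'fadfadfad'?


Grammar: S -> fE, E -> aA | a, A -> dS | d
Deriving 'fadfadfad':
Step 1: S -> fE => fE
Step 2: E -> aA => faA
Step 3: A -> dS => fadS
Step 4: S -> fE => fadfE
Step 5: E -> aA => fadfaA
Step 6: A -> dS => fadfadS
Step 7: S -> fE => fadfadfE
Step 8: E -> aA => fadfadfaA
Step 9: A -> d => fadfadfad
Total derivation steps: 9

9


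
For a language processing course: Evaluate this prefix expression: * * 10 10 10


Parsing prefix expression: * * 10 10 10
Step 1: Innermost operation '* 10 10'
  10 * 10 = 100
Step 2: Outer operation '* [100] 10'
  100 * 10 = 1000

1000


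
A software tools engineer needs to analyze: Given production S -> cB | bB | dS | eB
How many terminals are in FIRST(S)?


Production: S -> cB | bB | dS | eB
Examining each alternative for leading terminals:
  S -> cB : first terminal = 'c'
  S -> bB : first terminal = 'b'
  S -> dS : first terminal = 'd'
  S -> eB : first terminal = 'e'
FIRST(S) = {b, c, d, e}
Count: 4

4


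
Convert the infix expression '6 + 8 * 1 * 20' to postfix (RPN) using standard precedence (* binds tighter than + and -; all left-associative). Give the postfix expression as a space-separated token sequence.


Applying the shunting-yard algorithm:
  Operand 6 -> output
  Push '+' onto operator stack -> op-stack: [+]
  Operand 8 -> output
  Push '*' onto operator stack -> op-stack: [+, *]
  Operand 1 -> output
  See '*' (prec 2); top '*' (prec 2) >= it -> pop '*' to output
  Push '*' onto operator stack -> op-stack: [+, *]
  Operand 20 -> output
  End of input: pop '*' to output
  End of input: pop '+' to output
Postfix result: 6 8 1 * 20 * +

6 8 1 * 20 * +


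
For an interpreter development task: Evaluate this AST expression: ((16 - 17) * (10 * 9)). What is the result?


Expression: ((16 - 17) * (10 * 9))
Evaluating step by step:
  16 - 17 = -1
  10 * 9 = 90
  -1 * 90 = -90
Result: -90

-90


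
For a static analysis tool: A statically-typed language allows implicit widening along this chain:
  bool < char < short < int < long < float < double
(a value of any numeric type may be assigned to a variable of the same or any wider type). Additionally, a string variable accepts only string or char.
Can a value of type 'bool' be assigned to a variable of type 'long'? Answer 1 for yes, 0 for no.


Target variable type: long
Source value type: bool
Numeric ranks: bool=0, long=4
Widening allowed iff rank(source) <= rank(target): 0 <= 4? Yes
Result: 1

1


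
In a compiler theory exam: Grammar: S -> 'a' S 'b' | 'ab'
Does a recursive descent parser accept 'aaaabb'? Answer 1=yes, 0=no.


Grammar accepts strings of the form a^n b^n (n >= 1)
Word: 'aaaabb'
Counting: 4 a's and 2 b's
Check: 4 == 2? No
Mismatch: a-count != b-count
Rejected

0


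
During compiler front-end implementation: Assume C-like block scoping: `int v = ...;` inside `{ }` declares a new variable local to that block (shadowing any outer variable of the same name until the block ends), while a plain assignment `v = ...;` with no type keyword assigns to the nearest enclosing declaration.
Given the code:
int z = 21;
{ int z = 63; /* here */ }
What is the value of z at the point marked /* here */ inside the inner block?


Analyzing scoping rules:
Outer scope: declares z = 21
Inner block: 'int z = 63;' declares a NEW z that shadows the outer one
Inside the block the inner declaration is in scope -> 63
Result: 63

63


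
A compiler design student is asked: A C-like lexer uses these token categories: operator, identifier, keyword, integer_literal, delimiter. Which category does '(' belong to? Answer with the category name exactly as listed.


Token: '('
Checking categories:
  identifier: no
  integer_literal: no
  operator: no
  keyword: no
  delimiter: YES
Category: delimiter

delimiter


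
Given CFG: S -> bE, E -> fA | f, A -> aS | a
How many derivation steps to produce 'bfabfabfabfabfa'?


Grammar: S -> bE, E -> fA | f, A -> aS | a
Deriving 'bfabfabfabfabfa':
Step 1: S -> bE => bE
Step 2: E -> fA => bfA
Step 3: A -> aS => bfaS
Step 4: S -> bE => bfabE
Step 5: E -> fA => bfabfA
Step 6: A -> aS => bfabfaS
Step 7: S -> bE => bfabfabE
Step 8: E -> fA => bfabfabfA
Step 9: A -> aS => bfabfabfaS
Step 10: S -> bE => bfabfabfabE
Step 11: E -> fA => bfabfabfabfA
Step 12: A -> aS => bfabfabfabfaS
Step 13: S -> bE => bfabfabfabfabE
Step 14: E -> fA => bfabfabfabfabfA
Step 15: A -> a => bfabfabfabfabfa
Total derivation steps: 15

15


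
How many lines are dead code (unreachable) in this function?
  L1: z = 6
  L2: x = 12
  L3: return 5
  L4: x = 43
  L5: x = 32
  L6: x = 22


Analyzing control flow:
  L1: reachable (before return)
  L2: reachable (before return)
  L3: reachable (return statement)
  L4: DEAD (after return at L3)
  L5: DEAD (after return at L3)
  L6: DEAD (after return at L3)
Return at L3, total lines = 6
Dead lines: L4 through L6
Count: 3

3


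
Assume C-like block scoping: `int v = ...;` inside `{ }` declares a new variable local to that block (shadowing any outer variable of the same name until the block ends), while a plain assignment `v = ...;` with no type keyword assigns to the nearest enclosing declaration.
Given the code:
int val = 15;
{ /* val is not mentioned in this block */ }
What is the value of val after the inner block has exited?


Analyzing scoping rules:
Outer scope: declares val = 15
Inner block: val is neither redeclared nor assigned -> unchanged
After the block -> 15
Result: 15

15


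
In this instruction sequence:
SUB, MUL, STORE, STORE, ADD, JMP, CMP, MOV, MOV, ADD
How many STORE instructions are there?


Scanning instruction sequence for STORE:
  Position 1: SUB
  Position 2: MUL
  Position 3: STORE <- MATCH
  Position 4: STORE <- MATCH
  Position 5: ADD
  Position 6: JMP
  Position 7: CMP
  Position 8: MOV
  Position 9: MOV
  Position 10: ADD
Matches at positions: [3, 4]
Total STORE count: 2

2


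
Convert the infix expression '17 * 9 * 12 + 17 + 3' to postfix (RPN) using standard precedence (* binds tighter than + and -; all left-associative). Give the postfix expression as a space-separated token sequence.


Applying the shunting-yard algorithm:
  Operand 17 -> output
  Push '*' onto operator stack -> op-stack: [*]
  Operand 9 -> output
  See '*' (prec 2); top '*' (prec 2) >= it -> pop '*' to output
  Push '*' onto operator stack -> op-stack: [*]
  Operand 12 -> output
  See '+' (prec 1); top '*' (prec 2) >= it -> pop '*' to output
  Push '+' onto operator stack -> op-stack: [+]
  Operand 17 -> output
  See '+' (prec 1); top '+' (prec 1) >= it -> pop '+' to output
  Push '+' onto operator stack -> op-stack: [+]
  Operand 3 -> output
  End of input: pop '+' to output
Postfix result: 17 9 * 12 * 17 + 3 +

17 9 * 12 * 17 + 3 +


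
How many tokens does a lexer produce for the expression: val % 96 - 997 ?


Scanning 'val % 96 - 997'
Token 1: 'val' -> identifier
Token 2: '%' -> operator
Token 3: '96' -> integer_literal
Token 4: '-' -> operator
Token 5: '997' -> integer_literal
Total tokens: 5

5


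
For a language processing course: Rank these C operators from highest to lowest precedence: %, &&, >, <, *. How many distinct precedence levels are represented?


Looking up precedence for each operator:
  % -> precedence 6
  && -> precedence 2
  > -> precedence 4
  < -> precedence 4
  * -> precedence 6
Sorted highest to lowest: %, *, >, <, &&
Distinct precedence values: [6, 4, 2]
Number of distinct levels: 3

3


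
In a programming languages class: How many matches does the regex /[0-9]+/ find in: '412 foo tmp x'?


Pattern: /[0-9]+/ (int literals)
Input: '412 foo tmp x'
Scanning for matches:
  Match 1: '412'
Total matches: 1

1


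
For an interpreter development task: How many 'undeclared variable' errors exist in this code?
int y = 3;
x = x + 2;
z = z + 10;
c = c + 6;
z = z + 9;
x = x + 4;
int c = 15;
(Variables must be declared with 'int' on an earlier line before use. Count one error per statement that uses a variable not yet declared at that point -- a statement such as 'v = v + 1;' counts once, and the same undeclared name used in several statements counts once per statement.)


Scanning code line by line:
  Line 1: declare 'y' -> declared = ['y']
  Line 2: use 'x' -> ERROR (undeclared)
  Line 3: use 'z' -> ERROR (undeclared)
  Line 4: use 'c' -> ERROR (undeclared)
  Line 5: use 'z' -> ERROR (undeclared)
  Line 6: use 'x' -> ERROR (undeclared)
  Line 7: declare 'c' -> declared = ['c', 'y']
Total undeclared variable errors: 5

5


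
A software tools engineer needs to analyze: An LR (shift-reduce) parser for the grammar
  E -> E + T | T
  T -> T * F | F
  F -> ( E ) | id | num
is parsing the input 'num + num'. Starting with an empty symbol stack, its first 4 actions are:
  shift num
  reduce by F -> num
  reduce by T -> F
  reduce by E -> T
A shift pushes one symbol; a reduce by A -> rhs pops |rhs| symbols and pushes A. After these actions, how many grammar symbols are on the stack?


Tracking the symbol stack through each action:
  Action 1: shift 'num' : push -> stack = [num] (size 1)
  Action 2: reduce by F -> num : pop 1, push F -> stack = [F] (size 1)
  Action 3: reduce by T -> F : pop 1, push T -> stack = [T] (size 1)
  Action 4: reduce by E -> T : pop 1, push E -> stack = [E] (size 1)
Final stack size: 1

1


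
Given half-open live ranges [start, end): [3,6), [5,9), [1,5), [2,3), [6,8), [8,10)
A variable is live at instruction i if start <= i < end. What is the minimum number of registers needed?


Live ranges:
  Var0: [3, 6)
  Var1: [5, 9)
  Var2: [1, 5)
  Var3: [2, 3)
  Var4: [6, 8)
  Var5: [8, 10)
Sweep-line events (position, delta, active):
  pos=1 start -> active=1
  pos=2 start -> active=2
  pos=3 end -> active=1
  pos=3 start -> active=2
  pos=5 end -> active=1
  pos=5 start -> active=2
  pos=6 end -> active=1
  pos=6 start -> active=2
  pos=8 end -> active=1
  pos=8 start -> active=2
  pos=9 end -> active=1
  pos=10 end -> active=0
Maximum simultaneous active: 2
Minimum registers needed: 2

2


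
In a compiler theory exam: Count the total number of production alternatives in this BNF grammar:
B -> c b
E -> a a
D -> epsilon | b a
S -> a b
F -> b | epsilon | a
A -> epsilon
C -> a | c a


Counting alternatives per rule:
  B: 1 alternative(s)
  E: 1 alternative(s)
  D: 2 alternative(s)
  S: 1 alternative(s)
  F: 3 alternative(s)
  A: 1 alternative(s)
  C: 2 alternative(s)
Sum: 1 + 1 + 2 + 1 + 3 + 1 + 2 = 11

11


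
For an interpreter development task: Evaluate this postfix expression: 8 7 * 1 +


Processing tokens left to right:
Push 8, Push 7
Pop 8 and 7, compute 8 * 7 = 56, push 56
Push 1
Pop 56 and 1, compute 56 + 1 = 57, push 57
Stack result: 57

57


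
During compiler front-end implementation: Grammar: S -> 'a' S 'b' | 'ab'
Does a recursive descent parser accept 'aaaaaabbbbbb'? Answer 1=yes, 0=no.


Grammar accepts strings of the form a^n b^n (n >= 1)
Word: 'aaaaaabbbbbb'
Counting: 6 a's and 6 b's
Check: 6 == 6? Yes
Derivation (S -> aSb applied 5 time(s), then S -> ab): S => aSb => aaSbb => aaaSbbb => aaaaSbbbb => aaaaaSbbbbb => aaaaaabbbbbb
Accepted

1


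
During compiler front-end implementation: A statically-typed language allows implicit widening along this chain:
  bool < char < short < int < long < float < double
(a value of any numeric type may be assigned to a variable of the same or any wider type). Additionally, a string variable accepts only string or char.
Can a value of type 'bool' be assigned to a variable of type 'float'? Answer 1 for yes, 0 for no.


Target variable type: float
Source value type: bool
Numeric ranks: bool=0, float=5
Widening allowed iff rank(source) <= rank(target): 0 <= 5? Yes
Result: 1

1


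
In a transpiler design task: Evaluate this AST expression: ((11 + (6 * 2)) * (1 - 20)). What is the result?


Expression: ((11 + (6 * 2)) * (1 - 20))
Evaluating step by step:
  6 * 2 = 12
  11 + 12 = 23
  1 - 20 = -19
  23 * -19 = -437
Result: -437

-437


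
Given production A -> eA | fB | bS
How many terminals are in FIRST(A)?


Production: A -> eA | fB | bS
Examining each alternative for leading terminals:
  A -> eA : first terminal = 'e'
  A -> fB : first terminal = 'f'
  A -> bS : first terminal = 'b'
FIRST(A) = {b, e, f}
Count: 3

3


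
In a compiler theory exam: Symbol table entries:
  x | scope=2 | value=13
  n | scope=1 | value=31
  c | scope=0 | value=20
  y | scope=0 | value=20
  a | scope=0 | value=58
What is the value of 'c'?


Searching symbol table for 'c':
  x | scope=2 | value=13
  n | scope=1 | value=31
  c | scope=0 | value=20 <- MATCH
  y | scope=0 | value=20
  a | scope=0 | value=58
Found 'c' at scope 0 with value 20

20


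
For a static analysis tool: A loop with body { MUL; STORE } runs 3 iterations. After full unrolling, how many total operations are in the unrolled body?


Loop body operations: MUL, STORE (2 ops per iteration)
Unrolling 3 iterations:
  Iteration 1: MUL, STORE (2 ops)
  Iteration 2: MUL, STORE (2 ops)
  Iteration 3: MUL, STORE (2 ops)
Total: 3 iterations * 2 ops/iter = 6 operations

6


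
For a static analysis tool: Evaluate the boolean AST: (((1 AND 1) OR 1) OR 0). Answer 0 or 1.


Step 1: Evaluate inner node
  1 AND 1 = 1
Step 2: Evaluate next node
  1 OR 1 = 1
Step 3: Evaluate root node
  1 OR 0 = 1

1


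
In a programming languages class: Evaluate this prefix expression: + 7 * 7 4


Parsing prefix expression: + 7 * 7 4
Step 1: Innermost operation '* 7 4'
  7 * 4 = 28
Step 2: Outer operation '+ 7 [28]'
  7 + 28 = 35

35


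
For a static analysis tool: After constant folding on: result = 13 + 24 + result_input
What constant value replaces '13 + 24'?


Identifying constant sub-expression:
  Original: result = 13 + 24 + result_input
  13 and 24 are both compile-time constants
  Evaluating: 13 + 24 = 37
  After folding: result = 37 + result_input

37


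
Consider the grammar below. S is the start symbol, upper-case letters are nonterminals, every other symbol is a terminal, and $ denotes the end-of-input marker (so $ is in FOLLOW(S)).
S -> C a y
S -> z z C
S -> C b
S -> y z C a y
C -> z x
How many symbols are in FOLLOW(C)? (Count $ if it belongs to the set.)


S is the start symbol and does not occur in any rule body, so FOLLOW(S) = {$}.
Examining every occurrence of C in a rule body:
  S -> C a y : C is followed by terminal 'a' -> add 'a'
  S -> z z C : C is at the right end -> add FOLLOW(S) = {$}
  S -> C b : C is followed by terminal 'b' -> add 'b'
  S -> y z C a y : C is followed by terminal 'a' -> add 'a' (already in the set)
  C -> z x : C does not occur in the body -> contributes nothing
FOLLOW(C) = {a, b, $}
Count: 3

3


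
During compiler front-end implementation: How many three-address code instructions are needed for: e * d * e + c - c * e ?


Expression: e * d * e + c - c * e
Generating three-address code (respecting * over +/- precedence):
  Instruction 1: t1 = e * d
  Instruction 2: t2 = t1 * e
  Instruction 3: t3 = c * e
  Instruction 4: t4 = t2 + c
  Instruction 5: t5 = t4 - t3
Total instructions: 5

5


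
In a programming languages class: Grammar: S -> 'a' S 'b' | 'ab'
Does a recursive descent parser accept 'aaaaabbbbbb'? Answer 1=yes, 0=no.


Grammar accepts strings of the form a^n b^n (n >= 1)
Word: 'aaaaabbbbbb'
Counting: 5 a's and 6 b's
Check: 5 == 6? No
Mismatch: a-count != b-count
Rejected

0


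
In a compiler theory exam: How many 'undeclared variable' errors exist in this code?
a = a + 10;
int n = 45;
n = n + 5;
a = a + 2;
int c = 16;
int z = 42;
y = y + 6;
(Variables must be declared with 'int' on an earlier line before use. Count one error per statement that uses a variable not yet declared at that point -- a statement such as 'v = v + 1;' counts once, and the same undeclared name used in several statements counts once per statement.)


Scanning code line by line:
  Line 1: use 'a' -> ERROR (undeclared)
  Line 2: declare 'n' -> declared = ['n']
  Line 3: use 'n' -> OK (declared)
  Line 4: use 'a' -> ERROR (undeclared)
  Line 5: declare 'c' -> declared = ['c', 'n']
  Line 6: declare 'z' -> declared = ['c', 'n', 'z']
  Line 7: use 'y' -> ERROR (undeclared)
Total undeclared variable errors: 3

3
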